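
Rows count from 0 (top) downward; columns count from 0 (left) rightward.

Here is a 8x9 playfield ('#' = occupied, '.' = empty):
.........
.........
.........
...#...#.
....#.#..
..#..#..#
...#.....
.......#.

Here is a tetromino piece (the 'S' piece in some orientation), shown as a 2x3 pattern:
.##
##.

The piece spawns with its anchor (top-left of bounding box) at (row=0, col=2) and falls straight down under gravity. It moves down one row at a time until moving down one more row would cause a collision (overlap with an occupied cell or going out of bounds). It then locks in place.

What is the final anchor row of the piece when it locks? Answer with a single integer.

Spawn at (row=0, col=2). Try each row:
  row 0: fits
  row 1: fits
  row 2: blocked -> lock at row 1

Answer: 1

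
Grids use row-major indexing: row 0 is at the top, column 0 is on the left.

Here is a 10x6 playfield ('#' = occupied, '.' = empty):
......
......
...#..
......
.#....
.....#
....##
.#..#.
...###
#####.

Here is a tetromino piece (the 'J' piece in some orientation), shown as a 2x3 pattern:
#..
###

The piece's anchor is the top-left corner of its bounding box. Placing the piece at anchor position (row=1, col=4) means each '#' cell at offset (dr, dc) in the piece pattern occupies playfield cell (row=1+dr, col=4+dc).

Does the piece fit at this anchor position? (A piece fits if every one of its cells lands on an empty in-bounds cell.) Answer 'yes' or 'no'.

Check each piece cell at anchor (1, 4):
  offset (0,0) -> (1,4): empty -> OK
  offset (1,0) -> (2,4): empty -> OK
  offset (1,1) -> (2,5): empty -> OK
  offset (1,2) -> (2,6): out of bounds -> FAIL
All cells valid: no

Answer: no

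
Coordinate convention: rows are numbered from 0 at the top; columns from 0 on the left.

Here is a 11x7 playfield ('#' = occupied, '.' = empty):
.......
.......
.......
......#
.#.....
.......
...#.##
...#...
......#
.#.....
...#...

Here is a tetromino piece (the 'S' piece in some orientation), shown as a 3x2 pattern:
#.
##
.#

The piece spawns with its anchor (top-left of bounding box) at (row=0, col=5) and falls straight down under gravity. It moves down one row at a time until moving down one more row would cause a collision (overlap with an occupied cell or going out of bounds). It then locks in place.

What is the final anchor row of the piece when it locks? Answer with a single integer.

Spawn at (row=0, col=5). Try each row:
  row 0: fits
  row 1: blocked -> lock at row 0

Answer: 0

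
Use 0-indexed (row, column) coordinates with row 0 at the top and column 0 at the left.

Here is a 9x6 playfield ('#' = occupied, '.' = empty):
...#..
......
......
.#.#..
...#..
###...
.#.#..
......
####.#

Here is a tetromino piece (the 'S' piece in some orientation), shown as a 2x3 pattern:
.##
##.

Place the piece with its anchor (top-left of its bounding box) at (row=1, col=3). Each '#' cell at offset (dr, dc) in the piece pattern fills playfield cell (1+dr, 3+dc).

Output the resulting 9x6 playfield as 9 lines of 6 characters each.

Fill (1+0,3+1) = (1,4)
Fill (1+0,3+2) = (1,5)
Fill (1+1,3+0) = (2,3)
Fill (1+1,3+1) = (2,4)

Answer: ...#..
....##
...##.
.#.#..
...#..
###...
.#.#..
......
####.#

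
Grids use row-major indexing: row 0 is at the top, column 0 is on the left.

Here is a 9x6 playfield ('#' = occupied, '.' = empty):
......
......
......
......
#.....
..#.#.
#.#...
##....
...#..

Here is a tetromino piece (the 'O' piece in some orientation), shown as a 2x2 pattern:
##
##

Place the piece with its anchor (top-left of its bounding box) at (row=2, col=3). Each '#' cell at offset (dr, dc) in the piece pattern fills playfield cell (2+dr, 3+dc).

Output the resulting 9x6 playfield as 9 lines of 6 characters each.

Fill (2+0,3+0) = (2,3)
Fill (2+0,3+1) = (2,4)
Fill (2+1,3+0) = (3,3)
Fill (2+1,3+1) = (3,4)

Answer: ......
......
...##.
...##.
#.....
..#.#.
#.#...
##....
...#..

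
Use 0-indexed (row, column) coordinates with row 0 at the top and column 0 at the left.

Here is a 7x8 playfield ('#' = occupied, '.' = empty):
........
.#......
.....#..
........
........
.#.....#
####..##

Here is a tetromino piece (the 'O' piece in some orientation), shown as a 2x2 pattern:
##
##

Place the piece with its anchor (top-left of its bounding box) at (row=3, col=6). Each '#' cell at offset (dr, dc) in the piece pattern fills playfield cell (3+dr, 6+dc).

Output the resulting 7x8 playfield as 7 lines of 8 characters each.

Fill (3+0,6+0) = (3,6)
Fill (3+0,6+1) = (3,7)
Fill (3+1,6+0) = (4,6)
Fill (3+1,6+1) = (4,7)

Answer: ........
.#......
.....#..
......##
......##
.#.....#
####..##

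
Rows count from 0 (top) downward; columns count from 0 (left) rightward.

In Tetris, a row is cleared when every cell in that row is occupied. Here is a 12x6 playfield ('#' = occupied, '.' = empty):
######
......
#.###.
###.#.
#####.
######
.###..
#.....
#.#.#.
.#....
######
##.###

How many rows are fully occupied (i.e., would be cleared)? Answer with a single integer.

Answer: 3

Derivation:
Check each row:
  row 0: 0 empty cells -> FULL (clear)
  row 1: 6 empty cells -> not full
  row 2: 2 empty cells -> not full
  row 3: 2 empty cells -> not full
  row 4: 1 empty cell -> not full
  row 5: 0 empty cells -> FULL (clear)
  row 6: 3 empty cells -> not full
  row 7: 5 empty cells -> not full
  row 8: 3 empty cells -> not full
  row 9: 5 empty cells -> not full
  row 10: 0 empty cells -> FULL (clear)
  row 11: 1 empty cell -> not full
Total rows cleared: 3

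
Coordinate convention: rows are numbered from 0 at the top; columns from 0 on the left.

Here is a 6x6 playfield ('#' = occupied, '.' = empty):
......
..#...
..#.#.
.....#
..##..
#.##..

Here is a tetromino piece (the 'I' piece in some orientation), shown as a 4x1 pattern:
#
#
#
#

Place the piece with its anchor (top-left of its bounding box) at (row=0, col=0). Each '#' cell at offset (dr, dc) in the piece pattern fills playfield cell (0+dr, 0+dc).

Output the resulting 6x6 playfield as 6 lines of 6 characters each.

Answer: #.....
#.#...
#.#.#.
#....#
..##..
#.##..

Derivation:
Fill (0+0,0+0) = (0,0)
Fill (0+1,0+0) = (1,0)
Fill (0+2,0+0) = (2,0)
Fill (0+3,0+0) = (3,0)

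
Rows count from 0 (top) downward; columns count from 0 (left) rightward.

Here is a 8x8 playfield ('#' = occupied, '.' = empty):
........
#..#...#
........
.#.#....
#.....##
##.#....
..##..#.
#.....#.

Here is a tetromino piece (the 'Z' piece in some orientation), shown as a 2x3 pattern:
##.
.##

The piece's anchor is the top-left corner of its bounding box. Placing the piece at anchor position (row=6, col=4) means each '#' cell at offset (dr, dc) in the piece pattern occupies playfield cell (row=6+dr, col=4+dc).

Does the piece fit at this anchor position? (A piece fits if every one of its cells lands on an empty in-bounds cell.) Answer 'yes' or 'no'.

Answer: no

Derivation:
Check each piece cell at anchor (6, 4):
  offset (0,0) -> (6,4): empty -> OK
  offset (0,1) -> (6,5): empty -> OK
  offset (1,1) -> (7,5): empty -> OK
  offset (1,2) -> (7,6): occupied ('#') -> FAIL
All cells valid: no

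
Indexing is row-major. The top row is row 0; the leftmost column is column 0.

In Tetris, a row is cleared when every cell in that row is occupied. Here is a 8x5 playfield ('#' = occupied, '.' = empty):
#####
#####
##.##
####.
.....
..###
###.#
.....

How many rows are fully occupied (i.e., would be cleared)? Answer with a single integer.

Answer: 2

Derivation:
Check each row:
  row 0: 0 empty cells -> FULL (clear)
  row 1: 0 empty cells -> FULL (clear)
  row 2: 1 empty cell -> not full
  row 3: 1 empty cell -> not full
  row 4: 5 empty cells -> not full
  row 5: 2 empty cells -> not full
  row 6: 1 empty cell -> not full
  row 7: 5 empty cells -> not full
Total rows cleared: 2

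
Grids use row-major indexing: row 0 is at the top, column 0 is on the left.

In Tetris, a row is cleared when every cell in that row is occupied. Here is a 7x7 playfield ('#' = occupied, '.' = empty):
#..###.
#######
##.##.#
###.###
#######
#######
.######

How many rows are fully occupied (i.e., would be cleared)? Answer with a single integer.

Answer: 3

Derivation:
Check each row:
  row 0: 3 empty cells -> not full
  row 1: 0 empty cells -> FULL (clear)
  row 2: 2 empty cells -> not full
  row 3: 1 empty cell -> not full
  row 4: 0 empty cells -> FULL (clear)
  row 5: 0 empty cells -> FULL (clear)
  row 6: 1 empty cell -> not full
Total rows cleared: 3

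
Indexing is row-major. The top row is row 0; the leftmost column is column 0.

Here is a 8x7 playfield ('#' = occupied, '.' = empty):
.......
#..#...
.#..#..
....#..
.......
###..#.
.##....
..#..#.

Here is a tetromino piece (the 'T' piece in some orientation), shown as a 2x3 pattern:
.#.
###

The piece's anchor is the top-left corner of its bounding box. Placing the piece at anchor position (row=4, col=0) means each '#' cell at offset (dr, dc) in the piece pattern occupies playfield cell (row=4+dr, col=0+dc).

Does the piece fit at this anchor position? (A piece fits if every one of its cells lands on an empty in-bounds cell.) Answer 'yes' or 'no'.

Check each piece cell at anchor (4, 0):
  offset (0,1) -> (4,1): empty -> OK
  offset (1,0) -> (5,0): occupied ('#') -> FAIL
  offset (1,1) -> (5,1): occupied ('#') -> FAIL
  offset (1,2) -> (5,2): occupied ('#') -> FAIL
All cells valid: no

Answer: no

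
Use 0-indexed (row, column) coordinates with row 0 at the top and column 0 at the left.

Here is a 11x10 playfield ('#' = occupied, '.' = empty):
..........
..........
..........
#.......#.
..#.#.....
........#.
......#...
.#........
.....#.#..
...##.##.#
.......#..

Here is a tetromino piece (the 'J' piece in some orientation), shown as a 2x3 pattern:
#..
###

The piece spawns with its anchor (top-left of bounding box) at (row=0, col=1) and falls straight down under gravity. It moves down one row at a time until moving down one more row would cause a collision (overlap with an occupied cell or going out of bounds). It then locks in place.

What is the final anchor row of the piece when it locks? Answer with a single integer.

Spawn at (row=0, col=1). Try each row:
  row 0: fits
  row 1: fits
  row 2: fits
  row 3: blocked -> lock at row 2

Answer: 2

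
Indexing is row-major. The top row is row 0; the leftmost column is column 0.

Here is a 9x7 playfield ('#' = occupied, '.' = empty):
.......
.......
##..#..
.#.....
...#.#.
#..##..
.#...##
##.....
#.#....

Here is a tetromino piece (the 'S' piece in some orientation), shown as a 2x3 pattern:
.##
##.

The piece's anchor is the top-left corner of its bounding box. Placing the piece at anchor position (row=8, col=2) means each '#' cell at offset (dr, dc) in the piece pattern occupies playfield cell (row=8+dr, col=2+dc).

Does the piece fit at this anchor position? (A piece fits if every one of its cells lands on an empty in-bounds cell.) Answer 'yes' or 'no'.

Check each piece cell at anchor (8, 2):
  offset (0,1) -> (8,3): empty -> OK
  offset (0,2) -> (8,4): empty -> OK
  offset (1,0) -> (9,2): out of bounds -> FAIL
  offset (1,1) -> (9,3): out of bounds -> FAIL
All cells valid: no

Answer: no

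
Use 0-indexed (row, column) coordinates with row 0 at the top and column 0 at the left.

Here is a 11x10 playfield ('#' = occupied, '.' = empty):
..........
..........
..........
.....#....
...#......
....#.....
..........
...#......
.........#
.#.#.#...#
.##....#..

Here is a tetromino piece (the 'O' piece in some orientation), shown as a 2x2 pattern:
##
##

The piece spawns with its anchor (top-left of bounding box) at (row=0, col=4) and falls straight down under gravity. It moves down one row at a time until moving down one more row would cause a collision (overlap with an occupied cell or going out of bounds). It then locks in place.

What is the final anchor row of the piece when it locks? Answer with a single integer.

Spawn at (row=0, col=4). Try each row:
  row 0: fits
  row 1: fits
  row 2: blocked -> lock at row 1

Answer: 1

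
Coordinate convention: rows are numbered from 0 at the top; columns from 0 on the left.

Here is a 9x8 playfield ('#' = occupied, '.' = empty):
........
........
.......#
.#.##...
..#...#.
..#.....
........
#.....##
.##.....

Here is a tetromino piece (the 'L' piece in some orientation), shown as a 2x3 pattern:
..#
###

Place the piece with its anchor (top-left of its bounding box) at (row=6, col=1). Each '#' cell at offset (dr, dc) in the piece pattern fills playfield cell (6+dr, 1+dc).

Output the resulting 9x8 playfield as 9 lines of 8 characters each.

Fill (6+0,1+2) = (6,3)
Fill (6+1,1+0) = (7,1)
Fill (6+1,1+1) = (7,2)
Fill (6+1,1+2) = (7,3)

Answer: ........
........
.......#
.#.##...
..#...#.
..#.....
...#....
####..##
.##.....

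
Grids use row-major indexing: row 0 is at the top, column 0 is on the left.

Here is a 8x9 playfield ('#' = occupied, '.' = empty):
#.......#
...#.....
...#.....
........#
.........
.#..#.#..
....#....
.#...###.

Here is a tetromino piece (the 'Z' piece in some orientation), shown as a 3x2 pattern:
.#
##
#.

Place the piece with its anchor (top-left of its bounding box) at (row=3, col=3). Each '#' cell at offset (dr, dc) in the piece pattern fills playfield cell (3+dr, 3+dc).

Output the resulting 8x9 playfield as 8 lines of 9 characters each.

Fill (3+0,3+1) = (3,4)
Fill (3+1,3+0) = (4,3)
Fill (3+1,3+1) = (4,4)
Fill (3+2,3+0) = (5,3)

Answer: #.......#
...#.....
...#.....
....#...#
...##....
.#.##.#..
....#....
.#...###.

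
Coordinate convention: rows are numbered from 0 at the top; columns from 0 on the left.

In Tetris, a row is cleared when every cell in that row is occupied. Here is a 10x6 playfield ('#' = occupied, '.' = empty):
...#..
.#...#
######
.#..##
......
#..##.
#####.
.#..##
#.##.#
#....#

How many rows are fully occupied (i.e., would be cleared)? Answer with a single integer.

Answer: 1

Derivation:
Check each row:
  row 0: 5 empty cells -> not full
  row 1: 4 empty cells -> not full
  row 2: 0 empty cells -> FULL (clear)
  row 3: 3 empty cells -> not full
  row 4: 6 empty cells -> not full
  row 5: 3 empty cells -> not full
  row 6: 1 empty cell -> not full
  row 7: 3 empty cells -> not full
  row 8: 2 empty cells -> not full
  row 9: 4 empty cells -> not full
Total rows cleared: 1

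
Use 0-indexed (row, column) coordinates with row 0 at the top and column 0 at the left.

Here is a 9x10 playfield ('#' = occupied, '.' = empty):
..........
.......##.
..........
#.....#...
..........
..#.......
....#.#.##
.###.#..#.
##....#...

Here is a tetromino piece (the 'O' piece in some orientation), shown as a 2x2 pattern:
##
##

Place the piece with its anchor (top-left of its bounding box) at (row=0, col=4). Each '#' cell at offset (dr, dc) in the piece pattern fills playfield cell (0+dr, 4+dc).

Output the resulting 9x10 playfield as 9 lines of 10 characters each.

Fill (0+0,4+0) = (0,4)
Fill (0+0,4+1) = (0,5)
Fill (0+1,4+0) = (1,4)
Fill (0+1,4+1) = (1,5)

Answer: ....##....
....##.##.
..........
#.....#...
..........
..#.......
....#.#.##
.###.#..#.
##....#...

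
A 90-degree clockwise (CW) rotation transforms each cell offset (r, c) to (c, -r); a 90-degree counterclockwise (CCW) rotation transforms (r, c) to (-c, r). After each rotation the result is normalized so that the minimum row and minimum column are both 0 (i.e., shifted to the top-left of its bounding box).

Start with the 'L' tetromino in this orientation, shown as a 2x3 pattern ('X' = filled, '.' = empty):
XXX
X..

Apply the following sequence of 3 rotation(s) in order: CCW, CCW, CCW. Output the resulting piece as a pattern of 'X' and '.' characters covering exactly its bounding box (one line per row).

Answer: XX
.X
.X

Derivation:
Start:
XXX
X..
After rotation 1 (CCW):
X.
X.
XX
After rotation 2 (CCW):
..X
XXX
After rotation 3 (CCW):
XX
.X
.X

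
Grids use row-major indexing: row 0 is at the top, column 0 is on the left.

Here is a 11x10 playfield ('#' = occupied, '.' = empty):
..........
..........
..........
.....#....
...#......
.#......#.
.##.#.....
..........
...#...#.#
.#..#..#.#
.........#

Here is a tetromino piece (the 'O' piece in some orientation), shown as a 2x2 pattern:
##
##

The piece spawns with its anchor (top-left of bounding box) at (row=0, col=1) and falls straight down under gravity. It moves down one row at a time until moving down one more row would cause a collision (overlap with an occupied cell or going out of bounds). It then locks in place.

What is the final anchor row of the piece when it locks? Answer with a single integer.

Spawn at (row=0, col=1). Try each row:
  row 0: fits
  row 1: fits
  row 2: fits
  row 3: fits
  row 4: blocked -> lock at row 3

Answer: 3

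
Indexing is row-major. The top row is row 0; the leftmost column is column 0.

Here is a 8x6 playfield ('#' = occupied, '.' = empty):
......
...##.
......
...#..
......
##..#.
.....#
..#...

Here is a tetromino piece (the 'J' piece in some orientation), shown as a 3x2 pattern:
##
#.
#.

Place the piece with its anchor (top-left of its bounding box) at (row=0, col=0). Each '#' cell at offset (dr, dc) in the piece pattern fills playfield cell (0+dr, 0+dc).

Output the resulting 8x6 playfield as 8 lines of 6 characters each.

Fill (0+0,0+0) = (0,0)
Fill (0+0,0+1) = (0,1)
Fill (0+1,0+0) = (1,0)
Fill (0+2,0+0) = (2,0)

Answer: ##....
#..##.
#.....
...#..
......
##..#.
.....#
..#...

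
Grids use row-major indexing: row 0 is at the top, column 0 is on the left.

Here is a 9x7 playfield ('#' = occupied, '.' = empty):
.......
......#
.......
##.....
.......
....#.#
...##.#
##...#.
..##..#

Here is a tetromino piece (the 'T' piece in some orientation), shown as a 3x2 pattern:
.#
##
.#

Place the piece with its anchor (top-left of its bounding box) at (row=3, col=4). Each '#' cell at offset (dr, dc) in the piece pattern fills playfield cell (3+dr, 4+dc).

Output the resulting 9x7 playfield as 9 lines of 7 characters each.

Fill (3+0,4+1) = (3,5)
Fill (3+1,4+0) = (4,4)
Fill (3+1,4+1) = (4,5)
Fill (3+2,4+1) = (5,5)

Answer: .......
......#
.......
##...#.
....##.
....###
...##.#
##...#.
..##..#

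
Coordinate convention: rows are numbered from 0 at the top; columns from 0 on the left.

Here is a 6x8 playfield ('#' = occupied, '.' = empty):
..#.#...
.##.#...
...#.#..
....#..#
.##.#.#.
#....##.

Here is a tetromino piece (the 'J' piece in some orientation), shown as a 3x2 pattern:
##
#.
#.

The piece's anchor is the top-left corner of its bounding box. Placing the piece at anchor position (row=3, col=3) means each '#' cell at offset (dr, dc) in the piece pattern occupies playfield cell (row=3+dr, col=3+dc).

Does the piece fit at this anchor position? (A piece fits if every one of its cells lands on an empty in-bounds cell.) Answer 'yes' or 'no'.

Check each piece cell at anchor (3, 3):
  offset (0,0) -> (3,3): empty -> OK
  offset (0,1) -> (3,4): occupied ('#') -> FAIL
  offset (1,0) -> (4,3): empty -> OK
  offset (2,0) -> (5,3): empty -> OK
All cells valid: no

Answer: no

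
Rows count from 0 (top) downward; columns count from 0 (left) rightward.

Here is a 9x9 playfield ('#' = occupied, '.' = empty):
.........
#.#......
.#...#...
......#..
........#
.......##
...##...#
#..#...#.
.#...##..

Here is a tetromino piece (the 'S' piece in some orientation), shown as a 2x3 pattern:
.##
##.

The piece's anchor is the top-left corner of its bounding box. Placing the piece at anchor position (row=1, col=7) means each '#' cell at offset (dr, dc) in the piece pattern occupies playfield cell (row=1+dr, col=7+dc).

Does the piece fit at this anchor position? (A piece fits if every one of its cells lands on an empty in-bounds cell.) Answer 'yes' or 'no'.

Answer: no

Derivation:
Check each piece cell at anchor (1, 7):
  offset (0,1) -> (1,8): empty -> OK
  offset (0,2) -> (1,9): out of bounds -> FAIL
  offset (1,0) -> (2,7): empty -> OK
  offset (1,1) -> (2,8): empty -> OK
All cells valid: no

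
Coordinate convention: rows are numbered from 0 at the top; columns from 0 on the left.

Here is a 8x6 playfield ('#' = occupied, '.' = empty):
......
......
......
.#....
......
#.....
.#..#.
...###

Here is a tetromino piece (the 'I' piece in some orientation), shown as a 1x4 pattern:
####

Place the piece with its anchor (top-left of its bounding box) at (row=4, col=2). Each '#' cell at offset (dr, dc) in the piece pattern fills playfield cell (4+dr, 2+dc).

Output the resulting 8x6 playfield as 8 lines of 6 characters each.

Answer: ......
......
......
.#....
..####
#.....
.#..#.
...###

Derivation:
Fill (4+0,2+0) = (4,2)
Fill (4+0,2+1) = (4,3)
Fill (4+0,2+2) = (4,4)
Fill (4+0,2+3) = (4,5)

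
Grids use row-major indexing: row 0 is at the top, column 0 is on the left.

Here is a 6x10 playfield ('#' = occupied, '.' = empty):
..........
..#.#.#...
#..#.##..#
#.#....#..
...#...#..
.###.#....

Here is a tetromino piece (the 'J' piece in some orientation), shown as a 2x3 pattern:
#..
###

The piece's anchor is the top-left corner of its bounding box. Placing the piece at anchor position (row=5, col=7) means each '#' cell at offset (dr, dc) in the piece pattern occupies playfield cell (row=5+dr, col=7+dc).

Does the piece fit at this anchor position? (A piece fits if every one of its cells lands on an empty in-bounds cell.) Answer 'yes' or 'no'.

Answer: no

Derivation:
Check each piece cell at anchor (5, 7):
  offset (0,0) -> (5,7): empty -> OK
  offset (1,0) -> (6,7): out of bounds -> FAIL
  offset (1,1) -> (6,8): out of bounds -> FAIL
  offset (1,2) -> (6,9): out of bounds -> FAIL
All cells valid: no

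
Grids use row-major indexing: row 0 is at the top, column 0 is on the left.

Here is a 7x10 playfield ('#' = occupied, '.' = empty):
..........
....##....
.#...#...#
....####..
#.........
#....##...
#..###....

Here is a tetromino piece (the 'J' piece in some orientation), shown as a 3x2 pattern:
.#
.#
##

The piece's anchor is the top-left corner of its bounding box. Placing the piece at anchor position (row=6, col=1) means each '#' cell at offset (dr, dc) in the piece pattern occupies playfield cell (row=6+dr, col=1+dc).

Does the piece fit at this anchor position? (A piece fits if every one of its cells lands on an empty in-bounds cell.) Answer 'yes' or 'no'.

Answer: no

Derivation:
Check each piece cell at anchor (6, 1):
  offset (0,1) -> (6,2): empty -> OK
  offset (1,1) -> (7,2): out of bounds -> FAIL
  offset (2,0) -> (8,1): out of bounds -> FAIL
  offset (2,1) -> (8,2): out of bounds -> FAIL
All cells valid: no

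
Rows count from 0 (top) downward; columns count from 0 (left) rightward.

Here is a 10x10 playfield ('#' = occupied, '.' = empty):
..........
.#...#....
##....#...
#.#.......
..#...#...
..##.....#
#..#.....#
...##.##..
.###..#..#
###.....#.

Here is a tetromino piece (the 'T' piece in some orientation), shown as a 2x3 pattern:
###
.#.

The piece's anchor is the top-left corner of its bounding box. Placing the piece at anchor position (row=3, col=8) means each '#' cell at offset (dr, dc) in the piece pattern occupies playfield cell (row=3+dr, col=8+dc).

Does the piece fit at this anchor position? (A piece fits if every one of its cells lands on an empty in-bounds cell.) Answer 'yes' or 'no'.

Check each piece cell at anchor (3, 8):
  offset (0,0) -> (3,8): empty -> OK
  offset (0,1) -> (3,9): empty -> OK
  offset (0,2) -> (3,10): out of bounds -> FAIL
  offset (1,1) -> (4,9): empty -> OK
All cells valid: no

Answer: no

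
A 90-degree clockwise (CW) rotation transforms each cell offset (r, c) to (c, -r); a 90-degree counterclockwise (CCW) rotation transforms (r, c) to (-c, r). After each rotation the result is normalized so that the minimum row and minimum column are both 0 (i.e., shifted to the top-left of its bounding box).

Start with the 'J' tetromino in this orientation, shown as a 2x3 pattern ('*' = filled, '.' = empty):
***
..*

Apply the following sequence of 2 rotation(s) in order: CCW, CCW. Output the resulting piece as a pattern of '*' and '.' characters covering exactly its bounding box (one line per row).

Start:
***
..*
After rotation 1 (CCW):
**
*.
*.
After rotation 2 (CCW):
*..
***

Answer: *..
***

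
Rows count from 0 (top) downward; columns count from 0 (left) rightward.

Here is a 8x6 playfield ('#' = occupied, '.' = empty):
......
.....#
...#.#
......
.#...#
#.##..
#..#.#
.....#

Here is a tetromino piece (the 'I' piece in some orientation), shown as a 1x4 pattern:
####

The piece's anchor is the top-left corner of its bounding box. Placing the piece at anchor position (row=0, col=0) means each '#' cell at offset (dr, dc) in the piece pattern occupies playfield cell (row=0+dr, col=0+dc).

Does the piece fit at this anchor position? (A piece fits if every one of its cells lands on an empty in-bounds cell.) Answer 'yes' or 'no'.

Check each piece cell at anchor (0, 0):
  offset (0,0) -> (0,0): empty -> OK
  offset (0,1) -> (0,1): empty -> OK
  offset (0,2) -> (0,2): empty -> OK
  offset (0,3) -> (0,3): empty -> OK
All cells valid: yes

Answer: yes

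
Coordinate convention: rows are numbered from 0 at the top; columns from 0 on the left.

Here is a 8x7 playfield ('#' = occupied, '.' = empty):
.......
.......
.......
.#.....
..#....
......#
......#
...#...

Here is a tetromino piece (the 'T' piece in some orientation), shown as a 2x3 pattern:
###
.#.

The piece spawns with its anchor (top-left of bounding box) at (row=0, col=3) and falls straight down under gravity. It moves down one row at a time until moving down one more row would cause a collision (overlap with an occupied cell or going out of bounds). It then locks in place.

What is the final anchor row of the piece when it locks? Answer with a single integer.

Spawn at (row=0, col=3). Try each row:
  row 0: fits
  row 1: fits
  row 2: fits
  row 3: fits
  row 4: fits
  row 5: fits
  row 6: fits
  row 7: blocked -> lock at row 6

Answer: 6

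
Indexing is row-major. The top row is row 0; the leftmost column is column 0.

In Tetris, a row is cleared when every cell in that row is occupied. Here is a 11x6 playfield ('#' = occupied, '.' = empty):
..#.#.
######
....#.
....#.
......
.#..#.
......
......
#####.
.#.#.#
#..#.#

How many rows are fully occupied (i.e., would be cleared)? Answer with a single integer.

Answer: 1

Derivation:
Check each row:
  row 0: 4 empty cells -> not full
  row 1: 0 empty cells -> FULL (clear)
  row 2: 5 empty cells -> not full
  row 3: 5 empty cells -> not full
  row 4: 6 empty cells -> not full
  row 5: 4 empty cells -> not full
  row 6: 6 empty cells -> not full
  row 7: 6 empty cells -> not full
  row 8: 1 empty cell -> not full
  row 9: 3 empty cells -> not full
  row 10: 3 empty cells -> not full
Total rows cleared: 1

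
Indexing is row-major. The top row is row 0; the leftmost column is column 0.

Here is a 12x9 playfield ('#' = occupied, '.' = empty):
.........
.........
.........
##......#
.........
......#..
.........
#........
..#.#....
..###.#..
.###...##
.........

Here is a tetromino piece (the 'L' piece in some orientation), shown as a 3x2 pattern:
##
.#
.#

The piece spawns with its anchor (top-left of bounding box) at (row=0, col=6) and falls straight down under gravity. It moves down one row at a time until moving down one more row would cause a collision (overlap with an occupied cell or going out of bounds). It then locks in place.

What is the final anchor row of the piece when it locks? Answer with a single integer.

Answer: 4

Derivation:
Spawn at (row=0, col=6). Try each row:
  row 0: fits
  row 1: fits
  row 2: fits
  row 3: fits
  row 4: fits
  row 5: blocked -> lock at row 4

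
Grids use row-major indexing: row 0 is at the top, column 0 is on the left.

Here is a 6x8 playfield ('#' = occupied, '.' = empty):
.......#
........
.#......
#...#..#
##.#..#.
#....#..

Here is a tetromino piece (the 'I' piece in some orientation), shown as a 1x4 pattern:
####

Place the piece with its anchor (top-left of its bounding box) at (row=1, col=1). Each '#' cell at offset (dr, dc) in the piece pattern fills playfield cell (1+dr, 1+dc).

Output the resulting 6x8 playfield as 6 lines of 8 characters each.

Fill (1+0,1+0) = (1,1)
Fill (1+0,1+1) = (1,2)
Fill (1+0,1+2) = (1,3)
Fill (1+0,1+3) = (1,4)

Answer: .......#
.####...
.#......
#...#..#
##.#..#.
#....#..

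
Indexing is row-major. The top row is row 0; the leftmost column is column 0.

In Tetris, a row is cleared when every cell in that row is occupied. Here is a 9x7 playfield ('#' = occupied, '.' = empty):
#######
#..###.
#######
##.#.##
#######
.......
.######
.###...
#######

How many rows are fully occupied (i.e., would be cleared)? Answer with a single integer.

Check each row:
  row 0: 0 empty cells -> FULL (clear)
  row 1: 3 empty cells -> not full
  row 2: 0 empty cells -> FULL (clear)
  row 3: 2 empty cells -> not full
  row 4: 0 empty cells -> FULL (clear)
  row 5: 7 empty cells -> not full
  row 6: 1 empty cell -> not full
  row 7: 4 empty cells -> not full
  row 8: 0 empty cells -> FULL (clear)
Total rows cleared: 4

Answer: 4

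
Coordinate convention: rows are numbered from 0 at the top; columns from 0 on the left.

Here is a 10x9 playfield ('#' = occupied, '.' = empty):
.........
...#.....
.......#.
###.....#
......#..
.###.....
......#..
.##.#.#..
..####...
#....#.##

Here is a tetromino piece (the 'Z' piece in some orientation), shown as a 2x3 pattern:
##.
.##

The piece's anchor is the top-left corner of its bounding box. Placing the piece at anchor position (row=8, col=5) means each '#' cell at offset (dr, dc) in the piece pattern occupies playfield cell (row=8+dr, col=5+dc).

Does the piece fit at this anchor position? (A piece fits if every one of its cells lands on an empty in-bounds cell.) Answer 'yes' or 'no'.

Check each piece cell at anchor (8, 5):
  offset (0,0) -> (8,5): occupied ('#') -> FAIL
  offset (0,1) -> (8,6): empty -> OK
  offset (1,1) -> (9,6): empty -> OK
  offset (1,2) -> (9,7): occupied ('#') -> FAIL
All cells valid: no

Answer: no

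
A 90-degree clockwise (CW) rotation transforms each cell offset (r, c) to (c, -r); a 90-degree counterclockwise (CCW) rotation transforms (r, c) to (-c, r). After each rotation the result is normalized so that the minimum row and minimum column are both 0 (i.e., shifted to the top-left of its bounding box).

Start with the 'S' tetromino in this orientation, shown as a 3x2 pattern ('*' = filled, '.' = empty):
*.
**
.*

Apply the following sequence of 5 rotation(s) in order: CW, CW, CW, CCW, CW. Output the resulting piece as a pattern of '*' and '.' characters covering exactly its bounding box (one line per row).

Answer: .**
**.

Derivation:
Start:
*.
**
.*
After rotation 1 (CW):
.**
**.
After rotation 2 (CW):
*.
**
.*
After rotation 3 (CW):
.**
**.
After rotation 4 (CCW):
*.
**
.*
After rotation 5 (CW):
.**
**.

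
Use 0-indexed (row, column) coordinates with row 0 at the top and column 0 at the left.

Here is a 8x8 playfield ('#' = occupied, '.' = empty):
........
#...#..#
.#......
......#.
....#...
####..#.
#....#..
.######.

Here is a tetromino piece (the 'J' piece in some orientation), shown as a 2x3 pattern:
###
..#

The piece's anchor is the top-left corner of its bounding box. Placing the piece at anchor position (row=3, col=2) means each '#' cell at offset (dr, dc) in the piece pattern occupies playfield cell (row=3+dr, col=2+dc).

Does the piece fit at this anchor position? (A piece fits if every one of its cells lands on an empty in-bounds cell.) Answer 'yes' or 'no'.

Check each piece cell at anchor (3, 2):
  offset (0,0) -> (3,2): empty -> OK
  offset (0,1) -> (3,3): empty -> OK
  offset (0,2) -> (3,4): empty -> OK
  offset (1,2) -> (4,4): occupied ('#') -> FAIL
All cells valid: no

Answer: no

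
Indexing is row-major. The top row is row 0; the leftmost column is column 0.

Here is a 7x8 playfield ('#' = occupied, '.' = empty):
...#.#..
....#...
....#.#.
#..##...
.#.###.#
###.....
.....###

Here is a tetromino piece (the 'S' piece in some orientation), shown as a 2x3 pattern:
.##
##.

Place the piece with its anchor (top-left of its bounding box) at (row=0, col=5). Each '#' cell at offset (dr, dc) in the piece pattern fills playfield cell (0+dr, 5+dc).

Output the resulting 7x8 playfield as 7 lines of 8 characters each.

Fill (0+0,5+1) = (0,6)
Fill (0+0,5+2) = (0,7)
Fill (0+1,5+0) = (1,5)
Fill (0+1,5+1) = (1,6)

Answer: ...#.###
....###.
....#.#.
#..##...
.#.###.#
###.....
.....###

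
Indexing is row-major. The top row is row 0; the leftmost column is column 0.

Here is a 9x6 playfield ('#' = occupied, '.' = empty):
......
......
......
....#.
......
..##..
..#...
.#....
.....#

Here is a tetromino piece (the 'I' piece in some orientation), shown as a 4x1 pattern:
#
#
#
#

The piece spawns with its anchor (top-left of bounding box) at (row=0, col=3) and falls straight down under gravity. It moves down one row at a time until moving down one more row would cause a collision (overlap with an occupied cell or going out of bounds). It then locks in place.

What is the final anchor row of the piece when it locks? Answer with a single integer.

Spawn at (row=0, col=3). Try each row:
  row 0: fits
  row 1: fits
  row 2: blocked -> lock at row 1

Answer: 1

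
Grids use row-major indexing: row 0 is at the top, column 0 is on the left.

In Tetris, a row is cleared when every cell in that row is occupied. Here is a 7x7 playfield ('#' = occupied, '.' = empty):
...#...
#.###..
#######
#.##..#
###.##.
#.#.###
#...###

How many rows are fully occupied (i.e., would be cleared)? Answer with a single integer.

Check each row:
  row 0: 6 empty cells -> not full
  row 1: 3 empty cells -> not full
  row 2: 0 empty cells -> FULL (clear)
  row 3: 3 empty cells -> not full
  row 4: 2 empty cells -> not full
  row 5: 2 empty cells -> not full
  row 6: 3 empty cells -> not full
Total rows cleared: 1

Answer: 1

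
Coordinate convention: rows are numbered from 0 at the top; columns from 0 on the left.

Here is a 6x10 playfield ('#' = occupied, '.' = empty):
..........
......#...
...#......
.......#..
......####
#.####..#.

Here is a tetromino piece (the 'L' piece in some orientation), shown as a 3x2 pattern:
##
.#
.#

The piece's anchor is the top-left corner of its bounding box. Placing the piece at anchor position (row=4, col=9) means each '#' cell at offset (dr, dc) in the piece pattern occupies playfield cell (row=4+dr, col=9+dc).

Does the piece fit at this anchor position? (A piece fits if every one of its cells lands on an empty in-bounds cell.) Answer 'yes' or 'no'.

Check each piece cell at anchor (4, 9):
  offset (0,0) -> (4,9): occupied ('#') -> FAIL
  offset (0,1) -> (4,10): out of bounds -> FAIL
  offset (1,1) -> (5,10): out of bounds -> FAIL
  offset (2,1) -> (6,10): out of bounds -> FAIL
All cells valid: no

Answer: no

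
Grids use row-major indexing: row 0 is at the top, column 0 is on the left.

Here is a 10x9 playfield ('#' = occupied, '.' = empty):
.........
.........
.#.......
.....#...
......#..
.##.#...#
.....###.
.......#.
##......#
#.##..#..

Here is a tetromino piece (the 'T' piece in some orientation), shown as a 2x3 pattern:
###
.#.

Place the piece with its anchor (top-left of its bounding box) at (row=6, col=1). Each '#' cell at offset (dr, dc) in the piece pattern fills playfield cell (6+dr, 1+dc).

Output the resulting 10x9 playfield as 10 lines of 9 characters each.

Answer: .........
.........
.#.......
.....#...
......#..
.##.#...#
.###.###.
..#....#.
##......#
#.##..#..

Derivation:
Fill (6+0,1+0) = (6,1)
Fill (6+0,1+1) = (6,2)
Fill (6+0,1+2) = (6,3)
Fill (6+1,1+1) = (7,2)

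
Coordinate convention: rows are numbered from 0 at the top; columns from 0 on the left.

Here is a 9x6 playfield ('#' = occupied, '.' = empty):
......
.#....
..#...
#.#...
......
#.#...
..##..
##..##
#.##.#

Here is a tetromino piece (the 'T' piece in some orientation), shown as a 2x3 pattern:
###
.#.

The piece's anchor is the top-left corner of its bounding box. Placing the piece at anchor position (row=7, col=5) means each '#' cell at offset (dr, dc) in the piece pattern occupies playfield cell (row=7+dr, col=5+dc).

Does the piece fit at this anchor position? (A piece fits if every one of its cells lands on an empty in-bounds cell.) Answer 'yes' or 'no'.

Answer: no

Derivation:
Check each piece cell at anchor (7, 5):
  offset (0,0) -> (7,5): occupied ('#') -> FAIL
  offset (0,1) -> (7,6): out of bounds -> FAIL
  offset (0,2) -> (7,7): out of bounds -> FAIL
  offset (1,1) -> (8,6): out of bounds -> FAIL
All cells valid: no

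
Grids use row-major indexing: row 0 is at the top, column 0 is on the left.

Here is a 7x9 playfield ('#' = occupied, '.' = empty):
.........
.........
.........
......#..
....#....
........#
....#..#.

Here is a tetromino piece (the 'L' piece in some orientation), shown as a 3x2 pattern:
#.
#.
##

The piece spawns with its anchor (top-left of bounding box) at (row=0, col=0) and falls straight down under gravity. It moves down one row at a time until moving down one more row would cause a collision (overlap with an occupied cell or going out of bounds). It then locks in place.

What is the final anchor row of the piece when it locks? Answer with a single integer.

Answer: 4

Derivation:
Spawn at (row=0, col=0). Try each row:
  row 0: fits
  row 1: fits
  row 2: fits
  row 3: fits
  row 4: fits
  row 5: blocked -> lock at row 4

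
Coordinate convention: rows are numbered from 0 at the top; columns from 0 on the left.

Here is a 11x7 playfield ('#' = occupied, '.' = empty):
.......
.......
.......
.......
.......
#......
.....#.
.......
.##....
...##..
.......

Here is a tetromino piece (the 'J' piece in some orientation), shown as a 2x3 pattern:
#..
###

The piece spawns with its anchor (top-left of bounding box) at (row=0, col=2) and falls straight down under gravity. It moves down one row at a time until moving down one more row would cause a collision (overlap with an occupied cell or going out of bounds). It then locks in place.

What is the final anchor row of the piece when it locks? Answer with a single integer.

Answer: 6

Derivation:
Spawn at (row=0, col=2). Try each row:
  row 0: fits
  row 1: fits
  row 2: fits
  row 3: fits
  row 4: fits
  row 5: fits
  row 6: fits
  row 7: blocked -> lock at row 6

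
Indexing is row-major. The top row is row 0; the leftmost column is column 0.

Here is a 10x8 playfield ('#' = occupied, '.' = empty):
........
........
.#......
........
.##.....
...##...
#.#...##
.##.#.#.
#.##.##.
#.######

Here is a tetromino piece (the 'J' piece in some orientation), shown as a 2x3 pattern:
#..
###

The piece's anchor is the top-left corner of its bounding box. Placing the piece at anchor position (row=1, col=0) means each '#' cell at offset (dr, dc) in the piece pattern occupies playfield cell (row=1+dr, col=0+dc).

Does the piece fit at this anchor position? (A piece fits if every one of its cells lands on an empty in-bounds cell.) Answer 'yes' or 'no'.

Check each piece cell at anchor (1, 0):
  offset (0,0) -> (1,0): empty -> OK
  offset (1,0) -> (2,0): empty -> OK
  offset (1,1) -> (2,1): occupied ('#') -> FAIL
  offset (1,2) -> (2,2): empty -> OK
All cells valid: no

Answer: no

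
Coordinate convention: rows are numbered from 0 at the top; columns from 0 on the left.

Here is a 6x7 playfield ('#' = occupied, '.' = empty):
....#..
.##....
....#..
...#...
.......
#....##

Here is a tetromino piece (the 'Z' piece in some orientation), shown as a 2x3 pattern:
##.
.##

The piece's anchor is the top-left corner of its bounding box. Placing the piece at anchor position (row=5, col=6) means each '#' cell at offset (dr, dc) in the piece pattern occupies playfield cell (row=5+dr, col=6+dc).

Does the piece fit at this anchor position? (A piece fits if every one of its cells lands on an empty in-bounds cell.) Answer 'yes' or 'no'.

Check each piece cell at anchor (5, 6):
  offset (0,0) -> (5,6): occupied ('#') -> FAIL
  offset (0,1) -> (5,7): out of bounds -> FAIL
  offset (1,1) -> (6,7): out of bounds -> FAIL
  offset (1,2) -> (6,8): out of bounds -> FAIL
All cells valid: no

Answer: no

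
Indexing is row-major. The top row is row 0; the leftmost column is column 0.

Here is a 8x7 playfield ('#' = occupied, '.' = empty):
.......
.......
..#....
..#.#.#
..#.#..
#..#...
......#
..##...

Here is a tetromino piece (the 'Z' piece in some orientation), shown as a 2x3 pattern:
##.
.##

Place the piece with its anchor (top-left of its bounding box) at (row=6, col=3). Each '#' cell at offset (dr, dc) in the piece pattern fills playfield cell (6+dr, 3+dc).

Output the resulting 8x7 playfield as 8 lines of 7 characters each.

Answer: .......
.......
..#....
..#.#.#
..#.#..
#..#...
...##.#
..####.

Derivation:
Fill (6+0,3+0) = (6,3)
Fill (6+0,3+1) = (6,4)
Fill (6+1,3+1) = (7,4)
Fill (6+1,3+2) = (7,5)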